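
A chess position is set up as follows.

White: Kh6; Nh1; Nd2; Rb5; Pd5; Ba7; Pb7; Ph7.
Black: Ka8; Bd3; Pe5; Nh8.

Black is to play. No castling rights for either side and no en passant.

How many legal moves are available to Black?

1

Black to move; king on a8.
In check: yes, from the white pawn on b7.
Legal moves: Kxa7.
Count: 1.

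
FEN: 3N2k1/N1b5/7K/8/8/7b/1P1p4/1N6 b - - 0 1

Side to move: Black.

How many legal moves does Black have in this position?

22

Black to move; king on g8.
In check: no.
Legal moves: Kh8, Kf8, Bxd8, Bb8, Bd6, Bb6, Be5, Ba5, Bf4+, Bg3, Bh2, Bc8, Bd7, Be6, Bf5, Bg4, Bg2, Bf1, d1=Q, d1=R, d1=B, d1=N.
Count: 22.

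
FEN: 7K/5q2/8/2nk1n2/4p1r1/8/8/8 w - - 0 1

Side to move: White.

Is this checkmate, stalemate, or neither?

stalemate

White to move; white king on h8.
In check: no.
King squares — g7: attacked by Rg4; h7: attacked by Qf7; g8: attacked by Rg4.
Legal moves for White: none.
Not in check and no legal moves → stalemate.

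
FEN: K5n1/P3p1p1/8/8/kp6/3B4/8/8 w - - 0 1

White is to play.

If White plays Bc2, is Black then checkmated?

no

After Bc2: black king on a4; in check: yes, from the white bishop on c2.
Black has 4 legal replies: Kb5, Ka5, Ka3, b3.
In check but a legal move exists → not checkmate.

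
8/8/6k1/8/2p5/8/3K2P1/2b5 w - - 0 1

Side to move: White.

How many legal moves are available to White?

White to move; king on d2.
In check: yes, from the black bishop on c1.
Legal moves: Kc3, Ke2, Kc2, Ke1, Kd1, Kxc1.
Count: 6.

6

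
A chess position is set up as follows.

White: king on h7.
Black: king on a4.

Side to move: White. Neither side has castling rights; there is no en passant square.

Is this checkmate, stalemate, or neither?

neither

White to move; white king on h7.
In check: no.
Legal moves for White: Kh8, Kg8, Kg7, Kh6, Kg6.
White has 5 legal moves and is not in check → neither.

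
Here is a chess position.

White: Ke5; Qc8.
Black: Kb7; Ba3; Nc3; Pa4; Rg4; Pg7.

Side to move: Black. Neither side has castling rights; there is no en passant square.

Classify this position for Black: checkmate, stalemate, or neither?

neither

Black to move; black king on b7.
In check: yes, from the white queen on c8.
King squares — a6: attacked by Qc8; b6: available; c6: attacked by Qc8; a7: available; c7: attacked by Qc8; a8: attacked by Qc8; b8: attacked by Qc8; c8: available.
Legal moves for Black: Kxc8, Ka7, Kb6.
Black is in check but has 3 legal moves → neither.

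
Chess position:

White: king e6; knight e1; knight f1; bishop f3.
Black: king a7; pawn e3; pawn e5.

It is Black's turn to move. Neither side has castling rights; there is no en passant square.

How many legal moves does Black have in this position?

Black to move; king on a7.
In check: no.
Legal moves: Kb8, Kb6, Ka6, e4, e2.
Count: 5.

5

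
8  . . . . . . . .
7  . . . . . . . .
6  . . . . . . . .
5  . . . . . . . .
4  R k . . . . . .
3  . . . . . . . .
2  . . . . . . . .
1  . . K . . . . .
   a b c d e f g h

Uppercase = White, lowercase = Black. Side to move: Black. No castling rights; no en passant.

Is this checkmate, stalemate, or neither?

neither

Black to move; black king on b4.
In check: yes, from the white rook on a4.
Legal moves for Black: Kc5, Kb5, Kxa4, Kc3, Kb3.
Black is in check but has 5 legal moves → neither.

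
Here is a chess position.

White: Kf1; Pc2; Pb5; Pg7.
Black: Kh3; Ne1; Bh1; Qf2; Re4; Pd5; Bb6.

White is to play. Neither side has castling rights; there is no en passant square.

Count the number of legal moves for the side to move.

0

White to move; king on f1.
In check: yes, from the black queen on f2.
Legal moves: none.
Count: 0.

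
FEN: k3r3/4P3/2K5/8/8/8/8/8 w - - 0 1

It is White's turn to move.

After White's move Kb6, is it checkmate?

no

After Kb6: black king on a8; in check: no.
Black is not in check, so this cannot be checkmate.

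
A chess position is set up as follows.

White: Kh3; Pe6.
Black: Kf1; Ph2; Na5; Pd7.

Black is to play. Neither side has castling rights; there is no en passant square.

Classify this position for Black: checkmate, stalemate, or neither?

neither

Black to move; black king on f1.
In check: no.
Legal moves for Black: Nb7, Nc6, Nc4, Nb3, Kf2, Ke2, Kg1, Ke1, dxe6, d6, h1=Q+, h1=R+, h1=B, h1=N, d5.
Black has 15 legal moves and is not in check → neither.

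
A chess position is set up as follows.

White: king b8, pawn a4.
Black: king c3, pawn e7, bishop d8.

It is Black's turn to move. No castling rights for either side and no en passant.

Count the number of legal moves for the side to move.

Black to move; king on c3.
In check: no.
Legal moves: Bc7+, Bb6, Ba5, Kd4, Kc4, Kb4, Kd3, Kb3, Kd2, Kc2, Kb2, e6, e5.
Count: 13.

13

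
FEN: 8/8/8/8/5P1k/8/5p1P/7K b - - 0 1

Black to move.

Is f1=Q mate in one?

After f1=Q: white king on h1; in check: yes, from the black queen on f1.
King squares — g1: attacked by Qf1; g2: attacked by Qf1; h2: own pawn.
White has no legal moves → checkmate.

yes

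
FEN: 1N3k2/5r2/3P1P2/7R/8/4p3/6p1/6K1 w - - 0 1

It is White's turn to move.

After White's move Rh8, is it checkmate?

yes

After Rh8: black king on f8; in check: yes, from the white rook on h8.
King squares — e7: attacked by Pd6; f7: own rook; g7: attacked by Pf6; e8: attacked by Rh8; g8: attacked by Rh8.
Black has no legal moves → checkmate.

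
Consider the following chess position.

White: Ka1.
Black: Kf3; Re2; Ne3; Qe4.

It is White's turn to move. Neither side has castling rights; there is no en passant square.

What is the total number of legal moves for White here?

White to move; king on a1.
In check: no.
Legal moves: none.
Count: 0.

0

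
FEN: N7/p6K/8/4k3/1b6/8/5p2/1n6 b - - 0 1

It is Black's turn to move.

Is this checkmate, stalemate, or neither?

neither

Black to move; black king on e5.
In check: no.
Legal moves for Black include: Kf6, Ke6, Kd6, Kf5, Kd5, Kf4, Ke4, Kd4, Bf8, Be7, Bd6, Bc5, Ba5, Bc3, Ba3, Bd2, Be1, Nc3, ... (list truncated; more exist).
Black has legal moves and is not in check → neither.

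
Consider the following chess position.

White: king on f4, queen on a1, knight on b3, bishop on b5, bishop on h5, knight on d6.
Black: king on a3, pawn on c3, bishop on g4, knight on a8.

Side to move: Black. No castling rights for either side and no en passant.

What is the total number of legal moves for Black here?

Black to move; king on a3.
In check: yes, from the white queen on a1.
Legal moves: Kb4, Kxb3.
Count: 2.

2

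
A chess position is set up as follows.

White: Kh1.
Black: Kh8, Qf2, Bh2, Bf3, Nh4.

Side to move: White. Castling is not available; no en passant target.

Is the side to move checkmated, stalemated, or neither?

checkmate

White to move; white king on h1.
In check: yes, from the black bishop on f3.
King squares — g1: attacked by Qf2; g2: attacked by Qf2; h2: attacked by Qf2.
Legal moves for White: none.
In check with no legal moves → checkmate.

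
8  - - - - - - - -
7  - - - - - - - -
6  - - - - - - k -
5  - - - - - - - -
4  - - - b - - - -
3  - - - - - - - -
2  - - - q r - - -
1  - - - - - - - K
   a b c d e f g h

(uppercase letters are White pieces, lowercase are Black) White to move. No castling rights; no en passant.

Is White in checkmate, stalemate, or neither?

White to move; white king on h1.
In check: no.
King squares — g1: attacked by Bd4; g2: attacked by Re2; h2: attacked by Re2.
Legal moves for White: none.
Not in check and no legal moves → stalemate.

stalemate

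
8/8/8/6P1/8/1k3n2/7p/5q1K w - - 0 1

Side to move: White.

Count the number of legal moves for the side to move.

White to move; king on h1.
In check: yes, from the black queen on f1.
Legal moves: none.
Count: 0.

0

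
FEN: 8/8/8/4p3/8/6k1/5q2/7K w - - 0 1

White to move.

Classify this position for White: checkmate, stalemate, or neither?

stalemate

White to move; white king on h1.
In check: no.
King squares — g1: attacked by Qf2; g2: attacked by Qf2; h2: attacked by Qf2.
Legal moves for White: none.
Not in check and no legal moves → stalemate.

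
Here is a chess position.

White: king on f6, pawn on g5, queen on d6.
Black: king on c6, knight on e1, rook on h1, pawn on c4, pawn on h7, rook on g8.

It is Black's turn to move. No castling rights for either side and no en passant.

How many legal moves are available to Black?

3

Black to move; king on c6.
In check: yes, from the white queen on d6.
Legal moves: Kb7, Kxd6, Kb5.
Count: 3.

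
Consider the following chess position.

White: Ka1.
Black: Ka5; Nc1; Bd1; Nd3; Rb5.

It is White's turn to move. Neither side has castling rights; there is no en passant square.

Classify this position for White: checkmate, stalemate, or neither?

White to move; white king on a1.
In check: no.
King squares — b1: attacked by Rb5; a2: attacked by Nc1; b2: attacked by Nd3.
Legal moves for White: none.
Not in check and no legal moves → stalemate.

stalemate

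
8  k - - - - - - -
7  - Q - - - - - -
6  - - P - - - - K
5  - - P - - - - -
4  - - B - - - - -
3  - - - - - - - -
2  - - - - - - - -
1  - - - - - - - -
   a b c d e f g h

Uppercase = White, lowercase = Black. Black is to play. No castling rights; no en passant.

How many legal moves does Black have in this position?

0

Black to move; king on a8.
In check: yes, from the white queen on b7.
Legal moves: none.
Count: 0.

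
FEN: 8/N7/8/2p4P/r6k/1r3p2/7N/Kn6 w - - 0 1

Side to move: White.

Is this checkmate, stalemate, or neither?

checkmate

White to move; white king on a1.
In check: yes, from the black rook on a4.
King squares — b1: attacked by Rb3; a2: attacked by Ra4; b2: attacked by Rb3.
Legal moves for White: none.
In check with no legal moves → checkmate.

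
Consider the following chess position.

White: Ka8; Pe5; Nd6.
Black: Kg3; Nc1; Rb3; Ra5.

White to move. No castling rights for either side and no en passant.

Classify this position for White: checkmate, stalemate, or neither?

checkmate

White to move; white king on a8.
In check: yes, from the black rook on a5.
King squares — a7: attacked by Ra5; b7: attacked by Rb3; b8: attacked by Rb3.
Legal moves for White: none.
In check with no legal moves → checkmate.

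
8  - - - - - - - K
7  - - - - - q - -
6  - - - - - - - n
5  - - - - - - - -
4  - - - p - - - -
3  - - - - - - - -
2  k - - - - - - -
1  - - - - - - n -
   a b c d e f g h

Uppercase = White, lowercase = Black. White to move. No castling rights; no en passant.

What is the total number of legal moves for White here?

White to move; king on h8.
In check: no.
Legal moves: none.
Count: 0.

0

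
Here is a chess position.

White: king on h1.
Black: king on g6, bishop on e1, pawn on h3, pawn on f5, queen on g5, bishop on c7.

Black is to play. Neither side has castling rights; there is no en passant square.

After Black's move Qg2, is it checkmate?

yes

After Qg2: white king on h1; in check: yes, from the black queen on g2.
King squares — g1: attacked by Qg2; g2: attacked by Ph3; h2: attacked by Qg2.
White has no legal moves → checkmate.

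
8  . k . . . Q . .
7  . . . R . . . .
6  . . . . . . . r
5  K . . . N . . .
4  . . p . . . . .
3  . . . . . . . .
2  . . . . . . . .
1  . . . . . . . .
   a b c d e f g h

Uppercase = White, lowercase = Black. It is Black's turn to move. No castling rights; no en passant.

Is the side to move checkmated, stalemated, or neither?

checkmate

Black to move; black king on b8.
In check: yes, from the white queen on f8.
King squares — a7: attacked by Rd7; b7: attacked by Rd7; c7: attacked by Rd7; a8: attacked by Qf8; c8: attacked by Qf8.
Legal moves for Black: none.
In check with no legal moves → checkmate.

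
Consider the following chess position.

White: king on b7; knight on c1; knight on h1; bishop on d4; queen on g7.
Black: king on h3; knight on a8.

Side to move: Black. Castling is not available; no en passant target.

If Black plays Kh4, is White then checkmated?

After Kh4: white king on b7; in check: no.
White is not in check, so this cannot be checkmate.

no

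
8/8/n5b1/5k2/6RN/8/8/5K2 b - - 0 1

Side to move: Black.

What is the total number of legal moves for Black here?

4

Black to move; king on f5.
In check: yes, from the white knight on h4.
Legal moves: Kf6, Ke6, Ke5, Kxg4.
Count: 4.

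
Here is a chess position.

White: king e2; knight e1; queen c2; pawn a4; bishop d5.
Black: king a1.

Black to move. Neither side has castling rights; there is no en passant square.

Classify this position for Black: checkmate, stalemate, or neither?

stalemate

Black to move; black king on a1.
In check: no.
King squares — b1: attacked by Qc2; a2: attacked by Qc2; b2: attacked by Qc2.
Legal moves for Black: none.
Not in check and no legal moves → stalemate.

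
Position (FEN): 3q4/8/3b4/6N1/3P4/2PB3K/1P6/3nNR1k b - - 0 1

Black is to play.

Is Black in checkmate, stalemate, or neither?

Black to move; black king on h1.
In check: yes, from the white rook on f1.
King squares — g1: attacked by Rf1; g2: attacked by Ne1; h2: attacked by Kh3.
Legal moves for Black: none.
In check with no legal moves → checkmate.

checkmate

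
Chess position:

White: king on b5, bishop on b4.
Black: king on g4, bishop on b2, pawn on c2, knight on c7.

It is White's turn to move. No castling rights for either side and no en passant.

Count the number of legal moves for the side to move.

White to move; king on b5.
In check: yes, from the black knight on c7.
Legal moves: Kc6, Kb6, Kc5, Ka5, Kc4, Ka4.
Count: 6.

6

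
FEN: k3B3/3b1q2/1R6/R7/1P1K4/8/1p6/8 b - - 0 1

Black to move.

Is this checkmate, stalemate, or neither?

checkmate

Black to move; black king on a8.
In check: yes, from the white rook on a5.
King squares — a7: attacked by Ra5; b7: attacked by Rb6; b8: attacked by Rb6.
Legal moves for Black: none.
In check with no legal moves → checkmate.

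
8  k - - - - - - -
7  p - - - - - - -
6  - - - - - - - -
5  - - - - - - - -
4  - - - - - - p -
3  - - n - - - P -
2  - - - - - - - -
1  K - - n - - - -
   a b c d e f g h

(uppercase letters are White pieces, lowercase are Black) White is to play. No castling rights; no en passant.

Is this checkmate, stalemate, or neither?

stalemate

White to move; white king on a1.
In check: no.
King squares — b1: attacked by Nc3; a2: attacked by Nc3; b2: attacked by Nd1.
Legal moves for White: none.
Not in check and no legal moves → stalemate.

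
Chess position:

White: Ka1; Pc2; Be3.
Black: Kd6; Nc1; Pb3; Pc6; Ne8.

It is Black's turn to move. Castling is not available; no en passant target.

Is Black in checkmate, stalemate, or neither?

neither

Black to move; black king on d6.
In check: no.
Legal moves for Black: Ng7, Nc7, Nf6, Ke7, Kd7, Kc7, Ke6, Ke5, Kd5, Nd3, Ne2, Na2, bxc2, c5, b2+.
Black has 15 legal moves and is not in check → neither.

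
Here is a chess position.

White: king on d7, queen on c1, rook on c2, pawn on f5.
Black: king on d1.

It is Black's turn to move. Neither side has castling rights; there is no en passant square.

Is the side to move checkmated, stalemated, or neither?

checkmate

Black to move; black king on d1.
In check: yes, from the white queen on c1.
King squares — c1: attacked by Rc2; e1: attacked by Qc1; c2: attacked by Qc1; d2: attacked by Qc1; e2: attacked by Rc2.
Legal moves for Black: none.
In check with no legal moves → checkmate.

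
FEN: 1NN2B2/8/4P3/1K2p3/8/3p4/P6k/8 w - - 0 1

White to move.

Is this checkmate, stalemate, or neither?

White to move; white king on b5.
In check: no.
Legal moves for White include: Bg7, Be7, Bh6, Bd6, Bc5, Bb4, Ba3, Ne7, Na7, Nd6, Nb6, Nd7, Nc6, Na6, Kc6, Kb6, Ka6, Kc5, ... (list truncated; more exist).
White has legal moves and is not in check → neither.

neither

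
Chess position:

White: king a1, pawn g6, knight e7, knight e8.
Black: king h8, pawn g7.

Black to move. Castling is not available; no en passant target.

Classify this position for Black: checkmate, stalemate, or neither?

Black to move; black king on h8.
In check: no.
King squares — g7: own pawn; h7: attacked by Pg6; g8: attacked by Ne7.
Legal moves for Black: none.
Not in check and no legal moves → stalemate.

stalemate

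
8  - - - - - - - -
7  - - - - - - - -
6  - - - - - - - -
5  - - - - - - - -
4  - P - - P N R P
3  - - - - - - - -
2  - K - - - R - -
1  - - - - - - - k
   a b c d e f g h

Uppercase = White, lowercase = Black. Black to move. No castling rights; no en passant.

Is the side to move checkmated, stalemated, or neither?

stalemate

Black to move; black king on h1.
In check: no.
King squares — g1: attacked by Rg4; g2: attacked by Rf2; h2: attacked by Rf2.
Legal moves for Black: none.
Not in check and no legal moves → stalemate.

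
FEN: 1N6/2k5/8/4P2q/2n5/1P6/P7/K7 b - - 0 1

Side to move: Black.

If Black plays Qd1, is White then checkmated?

yes

After Qd1: white king on a1; in check: yes, from the black queen on d1.
King squares — b1: attacked by Qd1; a2: own pawn; b2: attacked by Nc4.
White has no legal moves → checkmate.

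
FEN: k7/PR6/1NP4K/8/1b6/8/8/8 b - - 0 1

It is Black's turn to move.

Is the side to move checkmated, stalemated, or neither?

Black to move; black king on a8.
In check: yes, from the white knight on b6.
King squares — a7: attacked by Rb7; b7: attacked by Pc6; b8: attacked by Pa7.
Legal moves for Black: none.
In check with no legal moves → checkmate.

checkmate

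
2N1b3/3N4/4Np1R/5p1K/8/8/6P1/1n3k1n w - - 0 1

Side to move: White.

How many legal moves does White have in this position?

2

White to move; king on h5.
In check: yes, from the black bishop on e8.
Legal moves: Kh4, Rg6.
Count: 2.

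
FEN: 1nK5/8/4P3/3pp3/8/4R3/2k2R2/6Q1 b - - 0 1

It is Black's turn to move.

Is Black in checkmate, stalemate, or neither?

checkmate

Black to move; black king on c2.
In check: yes, from the white rook on f2.
King squares — b1: attacked by Qg1; c1: attacked by Qg1; d1: attacked by Qg1; b2: attacked by Rf2; d2: attacked by Rf2; b3: attacked by Re3; c3: attacked by Re3; d3: attacked by Re3.
Legal moves for Black: none.
In check with no legal moves → checkmate.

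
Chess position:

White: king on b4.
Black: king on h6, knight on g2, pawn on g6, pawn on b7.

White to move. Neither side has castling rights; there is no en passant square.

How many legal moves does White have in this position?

White to move; king on b4.
In check: no.
Legal moves: Kc5, Kb5, Ka5, Kc4, Ka4, Kc3, Kb3, Ka3.
Count: 8.

8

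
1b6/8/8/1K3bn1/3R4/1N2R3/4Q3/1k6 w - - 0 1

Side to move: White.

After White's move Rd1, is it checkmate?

yes

After Rd1: black king on b1; in check: yes, from the white rook on d1.
King squares — a1: attacked by Rd1; c1: attacked by Rd1; a2: attacked by Qe2; b2: attacked by Qe2; c2: attacked by Qe2.
Black has no legal moves → checkmate.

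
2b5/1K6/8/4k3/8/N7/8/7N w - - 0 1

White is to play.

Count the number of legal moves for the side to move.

White to move; king on b7.
In check: yes, from the black bishop on c8.
Legal moves: Kxc8, Kb8, Ka8, Kc7, Ka7, Kc6, Kb6.
Count: 7.

7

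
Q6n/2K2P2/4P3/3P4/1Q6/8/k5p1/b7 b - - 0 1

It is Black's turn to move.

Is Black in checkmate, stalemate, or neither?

Black to move; black king on a2.
In check: yes, from the white queen on a8.
King squares — a1: own bishop; b1: attacked by Qb4; b2: attacked by Qb4; a3: attacked by Qb4; b3: attacked by Qb4.
Legal moves for Black: none.
In check with no legal moves → checkmate.

checkmate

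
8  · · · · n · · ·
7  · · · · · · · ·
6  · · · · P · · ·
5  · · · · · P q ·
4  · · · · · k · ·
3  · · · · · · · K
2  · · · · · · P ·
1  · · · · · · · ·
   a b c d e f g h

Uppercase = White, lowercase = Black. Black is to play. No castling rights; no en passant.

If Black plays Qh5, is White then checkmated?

yes

After Qh5: white king on h3; in check: yes, from the black queen on h5.
King squares — g2: own pawn; h2: attacked by Qh5; g3: attacked by Kf4; g4: attacked by Kf4; h4: attacked by Qh5.
White has no legal moves → checkmate.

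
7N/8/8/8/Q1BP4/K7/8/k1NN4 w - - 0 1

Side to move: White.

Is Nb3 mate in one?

no

After Nb3: black king on a1; in check: yes, from the white knight on b3.
Black has 1 legal reply: Kb1.
In check but a legal move exists → not checkmate.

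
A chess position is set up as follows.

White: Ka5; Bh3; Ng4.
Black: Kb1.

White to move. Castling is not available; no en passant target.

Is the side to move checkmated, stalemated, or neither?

White to move; white king on a5.
In check: no.
Legal moves for White: Kb6, Ka6, Kb5, Kb4, Ka4, Nh6, Nf6, Ne5, Ne3, Nh2, Nf2, Bg2, Bf1.
White has 13 legal moves and is not in check → neither.

neither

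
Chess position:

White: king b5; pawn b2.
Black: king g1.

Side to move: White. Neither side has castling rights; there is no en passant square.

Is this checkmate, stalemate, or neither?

White to move; white king on b5.
In check: no.
Legal moves for White: Kc6, Kb6, Ka6, Kc5, Ka5, Kc4, Kb4, Ka4, b3, b4.
White has 10 legal moves and is not in check → neither.

neither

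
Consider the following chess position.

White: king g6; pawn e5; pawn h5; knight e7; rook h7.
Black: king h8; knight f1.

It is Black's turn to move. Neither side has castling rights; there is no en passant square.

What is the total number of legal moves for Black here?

Black to move; king on h8.
In check: yes, from the white rook on h7.
Legal moves: none.
Count: 0.

0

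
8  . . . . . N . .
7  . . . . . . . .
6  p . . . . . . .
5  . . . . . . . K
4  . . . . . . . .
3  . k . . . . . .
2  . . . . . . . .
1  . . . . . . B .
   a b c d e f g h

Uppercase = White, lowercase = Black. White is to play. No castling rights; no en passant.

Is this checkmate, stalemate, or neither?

White to move; white king on h5.
In check: no.
Legal moves for White: Nh7, Nd7, Ng6, Ne6, Kh6, Kg6, Kg5, Kh4, Kg4, Ba7, Bb6, Bc5, Bd4, Be3, Bh2, Bf2.
White has 16 legal moves and is not in check → neither.

neither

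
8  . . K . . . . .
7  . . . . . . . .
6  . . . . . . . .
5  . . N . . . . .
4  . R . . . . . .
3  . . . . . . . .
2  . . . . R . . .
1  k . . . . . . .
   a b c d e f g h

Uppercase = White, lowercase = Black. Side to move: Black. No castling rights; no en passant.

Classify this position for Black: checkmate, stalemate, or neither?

Black to move; black king on a1.
In check: no.
King squares — b1: attacked by Rb4; a2: attacked by Re2; b2: attacked by Re2.
Legal moves for Black: none.
Not in check and no legal moves → stalemate.

stalemate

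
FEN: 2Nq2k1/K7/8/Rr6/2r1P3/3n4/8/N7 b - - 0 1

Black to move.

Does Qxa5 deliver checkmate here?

After Qxa5: white king on a7; in check: yes, from the black queen on a5.
King squares — a6: attacked by Qa5; b6: attacked by Qa5; b7: attacked by Rb5; a8: attacked by Qa5; b8: attacked by Rb5.
White has no legal moves → checkmate.

yes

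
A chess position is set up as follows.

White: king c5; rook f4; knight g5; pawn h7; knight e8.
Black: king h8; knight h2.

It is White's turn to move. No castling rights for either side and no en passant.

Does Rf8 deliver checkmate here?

After Rf8: black king on h8; in check: yes, from the white rook on f8.
King squares — g7: attacked by Ne8; h7: attacked by Ng5; g8: attacked by Ph7.
Black has no legal moves → checkmate.

yes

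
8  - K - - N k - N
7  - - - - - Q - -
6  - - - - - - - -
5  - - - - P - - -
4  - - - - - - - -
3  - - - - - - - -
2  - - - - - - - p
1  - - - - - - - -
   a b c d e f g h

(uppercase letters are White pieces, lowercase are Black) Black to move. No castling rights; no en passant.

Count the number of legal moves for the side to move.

0

Black to move; king on f8.
In check: yes, from the white queen on f7.
Legal moves: none.
Count: 0.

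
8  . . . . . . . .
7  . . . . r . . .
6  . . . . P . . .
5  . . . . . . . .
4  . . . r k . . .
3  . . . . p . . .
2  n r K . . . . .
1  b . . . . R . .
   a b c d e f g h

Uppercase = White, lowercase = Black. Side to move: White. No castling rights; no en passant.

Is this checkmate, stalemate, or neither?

White to move; white king on c2.
In check: yes, from the black rook on b2.
King squares — b1: attacked by Rb2; c1: attacked by Na2; d1: attacked by Rd4; b2: attacked by Ba1; d2: attacked by Rb2; b3: attacked by Rb2; c3: attacked by Na2; d3: attacked by Rd4.
Legal moves for White: none.
In check with no legal moves → checkmate.

checkmate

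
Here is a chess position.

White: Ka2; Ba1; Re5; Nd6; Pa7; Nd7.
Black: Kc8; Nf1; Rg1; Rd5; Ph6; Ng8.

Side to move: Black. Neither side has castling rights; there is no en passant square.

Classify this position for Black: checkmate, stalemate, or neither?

Black to move; black king on c8.
In check: yes, from the white knight on d6.
Legal moves for Black: Kd8, Kxd7, Kc7, Rxd6.
Black is in check but has 4 legal moves → neither.

neither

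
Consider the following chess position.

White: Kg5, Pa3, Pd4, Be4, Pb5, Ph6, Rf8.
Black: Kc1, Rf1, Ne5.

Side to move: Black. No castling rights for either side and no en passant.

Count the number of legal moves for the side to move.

22

Black to move; king on c1.
In check: no.
Legal moves: Nf7+, Nd7, Ng6, Nc6, Ng4, Nc4, Nf3+, Nd3, Rxf8, Rf7, Rf6, Rf5+, Rf4, Rf3, Rf2, Rh1, Rg1+, Re1, Rd1, Kd2, Kb2, Kd1.
Count: 22.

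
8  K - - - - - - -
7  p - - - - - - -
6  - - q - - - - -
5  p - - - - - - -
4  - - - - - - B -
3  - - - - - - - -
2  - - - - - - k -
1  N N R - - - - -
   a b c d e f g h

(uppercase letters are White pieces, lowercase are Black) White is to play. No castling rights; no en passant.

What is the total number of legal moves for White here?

White to move; king on a8.
In check: yes, from the black queen on c6.
Legal moves: Kb8, Kxa7, Rxc6.
Count: 3.

3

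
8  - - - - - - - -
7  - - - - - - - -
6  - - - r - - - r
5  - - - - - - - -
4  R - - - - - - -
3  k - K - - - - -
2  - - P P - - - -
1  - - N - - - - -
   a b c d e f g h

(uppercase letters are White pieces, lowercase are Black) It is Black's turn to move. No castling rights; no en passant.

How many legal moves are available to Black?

1

Black to move; king on a3.
In check: yes, from the white rook on a4.
Legal moves: Kxa4.
Count: 1.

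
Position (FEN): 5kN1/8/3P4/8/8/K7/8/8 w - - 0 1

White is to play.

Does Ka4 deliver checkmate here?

no

After Ka4: black king on f8; in check: no.
Black is not in check, so this cannot be checkmate.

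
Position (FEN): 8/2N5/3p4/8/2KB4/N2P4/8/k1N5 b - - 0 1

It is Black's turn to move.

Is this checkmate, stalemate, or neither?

checkmate

Black to move; black king on a1.
In check: yes, from the white bishop on d4.
King squares — b1: attacked by Na3; a2: attacked by Nc1; b2: attacked by Bd4.
Legal moves for Black: none.
In check with no legal moves → checkmate.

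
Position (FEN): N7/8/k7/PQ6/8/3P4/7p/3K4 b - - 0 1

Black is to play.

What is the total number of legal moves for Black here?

Black to move; king on a6.
In check: yes, from the white queen on b5.
Legal moves: Ka7, Kxb5.
Count: 2.

2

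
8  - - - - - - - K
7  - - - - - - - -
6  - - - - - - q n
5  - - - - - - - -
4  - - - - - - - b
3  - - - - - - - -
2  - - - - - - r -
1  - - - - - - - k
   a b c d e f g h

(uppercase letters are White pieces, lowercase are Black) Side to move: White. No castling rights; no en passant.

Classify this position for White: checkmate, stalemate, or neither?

White to move; white king on h8.
In check: no.
King squares — g7: attacked by Qg6; h7: attacked by Qg6; g8: attacked by Qg6.
Legal moves for White: none.
Not in check and no legal moves → stalemate.

stalemate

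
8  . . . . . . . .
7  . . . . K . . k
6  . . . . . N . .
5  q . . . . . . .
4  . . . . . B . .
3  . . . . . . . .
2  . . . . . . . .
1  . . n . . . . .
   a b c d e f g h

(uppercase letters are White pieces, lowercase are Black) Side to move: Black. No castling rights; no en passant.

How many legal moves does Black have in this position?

Black to move; king on h7.
In check: yes, from the white knight on f6.
Legal moves: Kh8, Kg7, Kg6.
Count: 3.

3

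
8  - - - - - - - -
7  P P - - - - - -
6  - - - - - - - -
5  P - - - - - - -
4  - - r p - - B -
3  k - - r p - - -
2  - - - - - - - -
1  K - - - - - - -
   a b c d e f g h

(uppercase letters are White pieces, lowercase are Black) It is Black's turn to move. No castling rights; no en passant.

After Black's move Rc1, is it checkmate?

yes

After Rc1: white king on a1; in check: yes, from the black rook on c1.
King squares — b1: attacked by Rc1; a2: attacked by Ka3; b2: attacked by Ka3.
White has no legal moves → checkmate.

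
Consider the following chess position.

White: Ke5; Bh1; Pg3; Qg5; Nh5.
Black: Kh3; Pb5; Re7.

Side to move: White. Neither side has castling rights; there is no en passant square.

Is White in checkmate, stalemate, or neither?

White to move; white king on e5.
In check: yes, from the black rook on e7.
King squares — d4: available; e4: attacked by Re7; f4: available; d5: available; f5: available; d6: available; e6: attacked by Re7; f6: available.
Legal moves for White: Kf6, Kd6, Kf5, Kd5, Kf4, Kd4, Qxe7.
White is in check but has 7 legal moves → neither.

neither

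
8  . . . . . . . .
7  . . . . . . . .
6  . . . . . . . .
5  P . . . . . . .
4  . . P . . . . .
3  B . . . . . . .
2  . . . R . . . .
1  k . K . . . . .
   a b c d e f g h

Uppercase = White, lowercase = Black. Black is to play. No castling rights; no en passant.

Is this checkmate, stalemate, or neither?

Black to move; black king on a1.
In check: no.
King squares — b1: attacked by Kc1; a2: attacked by Rd2; b2: attacked by Kc1.
Legal moves for Black: none.
Not in check and no legal moves → stalemate.

stalemate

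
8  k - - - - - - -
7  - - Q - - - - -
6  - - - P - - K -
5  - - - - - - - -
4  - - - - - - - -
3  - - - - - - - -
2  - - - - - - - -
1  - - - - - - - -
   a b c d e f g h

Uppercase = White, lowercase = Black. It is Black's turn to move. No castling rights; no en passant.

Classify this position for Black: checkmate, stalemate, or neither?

Black to move; black king on a8.
In check: no.
King squares — a7: attacked by Qc7; b7: attacked by Qc7; b8: attacked by Qc7.
Legal moves for Black: none.
Not in check and no legal moves → stalemate.

stalemate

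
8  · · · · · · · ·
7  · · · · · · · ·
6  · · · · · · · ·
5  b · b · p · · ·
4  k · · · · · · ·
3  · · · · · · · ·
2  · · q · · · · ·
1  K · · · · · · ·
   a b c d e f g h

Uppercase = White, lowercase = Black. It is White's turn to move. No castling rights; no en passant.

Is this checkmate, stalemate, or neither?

stalemate

White to move; white king on a1.
In check: no.
King squares — b1: attacked by Qc2; a2: attacked by Qc2; b2: attacked by Qc2.
Legal moves for White: none.
Not in check and no legal moves → stalemate.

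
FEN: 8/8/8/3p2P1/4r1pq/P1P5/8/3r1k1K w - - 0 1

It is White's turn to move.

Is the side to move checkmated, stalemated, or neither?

White to move; white king on h1.
In check: yes, from the black queen on h4.
King squares — g1: attacked by Kf1; g2: attacked by Kf1; h2: attacked by Qh4.
Legal moves for White: none.
In check with no legal moves → checkmate.

checkmate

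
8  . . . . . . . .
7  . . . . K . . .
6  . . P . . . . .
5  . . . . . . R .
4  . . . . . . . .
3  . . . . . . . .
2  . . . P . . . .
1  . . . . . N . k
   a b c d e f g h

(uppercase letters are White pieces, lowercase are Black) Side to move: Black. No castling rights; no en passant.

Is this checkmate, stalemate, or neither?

stalemate

Black to move; black king on h1.
In check: no.
King squares — g1: attacked by Rg5; g2: attacked by Rg5; h2: attacked by Nf1.
Legal moves for Black: none.
Not in check and no legal moves → stalemate.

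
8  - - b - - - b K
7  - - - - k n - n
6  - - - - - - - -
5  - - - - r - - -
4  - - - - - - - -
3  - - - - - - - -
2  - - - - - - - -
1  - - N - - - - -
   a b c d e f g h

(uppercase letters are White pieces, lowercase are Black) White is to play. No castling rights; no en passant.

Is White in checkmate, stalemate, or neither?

neither

White to move; white king on h8.
In check: yes, from the black knight on f7.
King squares — g7: available; h7: attacked by Bg8; g8: available.
Legal moves for White: Kxg8, Kg7.
White is in check but has 2 legal moves → neither.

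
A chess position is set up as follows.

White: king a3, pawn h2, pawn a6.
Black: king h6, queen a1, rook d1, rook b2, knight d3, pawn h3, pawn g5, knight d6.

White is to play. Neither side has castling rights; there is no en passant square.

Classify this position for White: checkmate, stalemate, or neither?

White to move; white king on a3.
In check: yes, from the black queen on a1.
King squares — a2: attacked by Qa1; b2: attacked by Qa1; b3: attacked by Rb2; a4: attacked by Qa1; b4: attacked by Rb2.
Legal moves for White: none.
In check with no legal moves → checkmate.

checkmate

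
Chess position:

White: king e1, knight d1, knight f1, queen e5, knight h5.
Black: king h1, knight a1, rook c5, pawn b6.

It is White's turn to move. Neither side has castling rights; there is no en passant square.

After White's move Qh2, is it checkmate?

After Qh2: black king on h1; in check: yes, from the white queen on h2.
King squares — g1: attacked by Qh2; g2: attacked by Qh2; h2: attacked by Nf1.
Black has no legal moves → checkmate.

yes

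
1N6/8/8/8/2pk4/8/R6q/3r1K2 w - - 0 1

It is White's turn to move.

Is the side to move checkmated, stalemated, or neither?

checkmate

White to move; white king on f1.
In check: yes, from the black rook on d1.
King squares — e1: attacked by Rd1; g1: attacked by Rd1; e2: attacked by Qh2; f2: attacked by Qh2; g2: attacked by Qh2.
Legal moves for White: none.
In check with no legal moves → checkmate.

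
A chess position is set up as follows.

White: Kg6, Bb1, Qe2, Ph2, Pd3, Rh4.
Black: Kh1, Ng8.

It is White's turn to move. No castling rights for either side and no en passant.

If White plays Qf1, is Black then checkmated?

After Qf1: black king on h1; in check: yes, from the white queen on f1.
King squares — g1: attacked by Qf1; g2: attacked by Qf1; h2: attacked by Rh4.
Black has no legal moves → checkmate.

yes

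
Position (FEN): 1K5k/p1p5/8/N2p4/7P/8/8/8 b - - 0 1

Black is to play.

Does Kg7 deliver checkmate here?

no

After Kg7: white king on b8; in check: no.
White is not in check, so this cannot be checkmate.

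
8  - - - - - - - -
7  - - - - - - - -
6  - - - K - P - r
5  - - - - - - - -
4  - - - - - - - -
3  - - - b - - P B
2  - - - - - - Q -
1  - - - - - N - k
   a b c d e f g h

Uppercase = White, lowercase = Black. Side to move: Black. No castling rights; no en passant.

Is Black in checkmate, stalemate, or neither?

Black to move; black king on h1.
In check: yes, from the white queen on g2.
King squares — g1: attacked by Qg2; g2: attacked by Bh3; h2: attacked by Nf1.
Legal moves for Black: none.
In check with no legal moves → checkmate.

checkmate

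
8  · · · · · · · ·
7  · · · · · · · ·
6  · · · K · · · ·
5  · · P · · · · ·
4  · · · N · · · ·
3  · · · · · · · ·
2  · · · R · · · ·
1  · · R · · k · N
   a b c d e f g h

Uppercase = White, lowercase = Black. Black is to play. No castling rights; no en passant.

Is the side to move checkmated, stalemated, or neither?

checkmate

Black to move; black king on f1.
In check: yes, from the white rook on c1.
King squares — e1: attacked by Rc1; g1: attacked by Rc1; e2: attacked by Rd2; f2: attacked by Nh1; g2: attacked by Rd2.
Legal moves for Black: none.
In check with no legal moves → checkmate.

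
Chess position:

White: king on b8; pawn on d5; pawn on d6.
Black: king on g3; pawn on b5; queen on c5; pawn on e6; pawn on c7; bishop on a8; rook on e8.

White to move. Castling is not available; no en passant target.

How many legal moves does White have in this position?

White to move; king on b8.
In check: yes, from the black rook on e8.
Legal moves: none.
Count: 0.

0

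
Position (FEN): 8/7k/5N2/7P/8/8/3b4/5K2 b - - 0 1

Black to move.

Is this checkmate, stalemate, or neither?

neither

Black to move; black king on h7.
In check: yes, from the white knight on f6.
Legal moves for Black: Kh8, Kg7, Kh6.
Black is in check but has 3 legal moves → neither.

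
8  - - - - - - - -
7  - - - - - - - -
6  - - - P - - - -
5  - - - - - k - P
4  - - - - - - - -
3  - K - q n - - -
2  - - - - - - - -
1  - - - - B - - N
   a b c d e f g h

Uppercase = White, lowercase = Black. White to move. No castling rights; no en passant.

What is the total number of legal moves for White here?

White to move; king on b3.
In check: yes, from the black queen on d3.
Legal moves: Kb4, Ka4, Kb2, Ka2, Bc3.
Count: 5.

5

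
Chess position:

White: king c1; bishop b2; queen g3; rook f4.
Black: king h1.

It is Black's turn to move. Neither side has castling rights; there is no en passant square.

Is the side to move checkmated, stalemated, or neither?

stalemate

Black to move; black king on h1.
In check: no.
King squares — g1: attacked by Qg3; g2: attacked by Qg3; h2: attacked by Qg3.
Legal moves for Black: none.
Not in check and no legal moves → stalemate.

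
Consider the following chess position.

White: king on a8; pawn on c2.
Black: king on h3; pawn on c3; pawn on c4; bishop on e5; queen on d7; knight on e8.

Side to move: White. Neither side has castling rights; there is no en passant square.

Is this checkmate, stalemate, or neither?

White to move; white king on a8.
In check: no.
King squares — a7: attacked by Qd7; b7: attacked by Qd7; b8: attacked by Be5.
Legal moves for White: none.
Not in check and no legal moves → stalemate.

stalemate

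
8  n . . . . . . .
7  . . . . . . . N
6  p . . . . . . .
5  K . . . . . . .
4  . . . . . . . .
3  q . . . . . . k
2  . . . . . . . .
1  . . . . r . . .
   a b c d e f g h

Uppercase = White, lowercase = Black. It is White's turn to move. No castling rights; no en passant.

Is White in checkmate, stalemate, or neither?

checkmate

White to move; white king on a5.
In check: yes, from the black queen on a3.
King squares — a4: attacked by Qa3; b4: attacked by Qa3; b5: attacked by Pa6; a6: attacked by Qa3; b6: attacked by Na8.
Legal moves for White: none.
In check with no legal moves → checkmate.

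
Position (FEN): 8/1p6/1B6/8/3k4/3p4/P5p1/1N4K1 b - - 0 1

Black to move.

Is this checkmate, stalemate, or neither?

neither

Black to move; black king on d4.
In check: yes, from the white bishop on b6.
Legal moves for Black: Ke5, Kd5, Ke4, Kc4.
Black is in check but has 4 legal moves → neither.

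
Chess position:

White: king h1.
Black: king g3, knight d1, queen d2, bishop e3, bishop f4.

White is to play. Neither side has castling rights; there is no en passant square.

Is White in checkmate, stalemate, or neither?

stalemate

White to move; white king on h1.
In check: no.
King squares — g1: attacked by Be3; g2: attacked by Qd2; h2: attacked by Qd2.
Legal moves for White: none.
Not in check and no legal moves → stalemate.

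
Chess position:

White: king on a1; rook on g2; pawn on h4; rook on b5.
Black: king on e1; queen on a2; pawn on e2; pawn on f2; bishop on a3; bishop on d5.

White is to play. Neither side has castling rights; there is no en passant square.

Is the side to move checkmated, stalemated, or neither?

checkmate

White to move; white king on a1.
In check: yes, from the black queen on a2.
King squares — b1: attacked by Qa2; a2: attacked by Bd5; b2: attacked by Qa2.
Legal moves for White: none.
In check with no legal moves → checkmate.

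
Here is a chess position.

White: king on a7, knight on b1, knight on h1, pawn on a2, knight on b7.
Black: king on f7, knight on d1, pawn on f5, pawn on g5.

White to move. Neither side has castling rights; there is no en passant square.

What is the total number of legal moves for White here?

15

White to move; king on a7.
In check: no.
Legal moves: Nd8+, Nd6+, Nc5, Na5, Kb8, Ka8, Kb6, Ka6, Ng3, Nf2, Nc3, Na3, Nd2, a3, a4.
Count: 15.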